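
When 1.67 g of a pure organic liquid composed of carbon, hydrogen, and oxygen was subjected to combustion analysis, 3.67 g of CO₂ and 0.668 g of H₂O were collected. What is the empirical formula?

mol C = 3.67 g CO₂ ÷ 44.009 g/mol = 0.08339 mol
mol H = 2 × 0.668 g H₂O ÷ 18.015 g/mol = 0.07416 mol
mass O = 1.67 − (1.002 + 0.07475) = 0.5936 g → mol O = 0.5936 ÷ 15.999 = 0.03710 mol
Divide by the smallest (0.03710 mol): C 2.248, H 1.999, O 1.000
Multiplying each by 4 gives whole numbers: C 8.99, H 7.99, O 4.00

C9H8O4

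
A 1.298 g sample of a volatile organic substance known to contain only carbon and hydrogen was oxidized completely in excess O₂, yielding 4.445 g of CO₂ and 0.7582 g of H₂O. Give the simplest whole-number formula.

C6H5

mol C = 4.445 g CO₂ ÷ 44.009 g/mol = 0.10100 mol
mol H = 2 × 0.7582 g H₂O ÷ 18.015 g/mol = 0.084174 mol
Divide by the smallest (0.084174 mol): C 1.200, H 1.000
Multiplying each by 5 gives whole numbers: C 6.00, H 5.00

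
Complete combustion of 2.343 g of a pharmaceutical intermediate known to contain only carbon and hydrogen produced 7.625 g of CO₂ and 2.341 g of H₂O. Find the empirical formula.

C2H3

mol C = 7.625 g CO₂ ÷ 44.009 g/mol = 0.17326 mol
mol H = 2 × 2.341 g H₂O ÷ 18.015 g/mol = 0.25989 mol
Divide by the smallest (0.17326 mol): C 1.000, H 1.500
Multiplying each by 2 gives whole numbers: C 2.00, H 3.00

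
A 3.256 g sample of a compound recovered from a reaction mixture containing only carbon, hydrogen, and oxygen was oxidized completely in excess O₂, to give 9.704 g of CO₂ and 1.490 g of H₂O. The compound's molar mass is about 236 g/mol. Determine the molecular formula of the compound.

C16H12O2

mol C = 9.704 g CO₂ ÷ 44.009 g/mol = 0.22050 mol
mol H = 2 × 1.490 g H₂O ÷ 18.015 g/mol = 0.16542 mol
mass O = 3.256 − (2.6484 + 0.16674) = 0.44083 g → mol O = 0.44083 ÷ 15.999 = 0.027554 mol
Divide by the smallest (0.027554 mol): C 8.003, H 6.003, O 1.000
Empirical formula: C8H6O
Empirical-formula mass = 118.13 g/mol; 236 ÷ 118.13 ≈ 2, so the molecular formula is C16H12O2.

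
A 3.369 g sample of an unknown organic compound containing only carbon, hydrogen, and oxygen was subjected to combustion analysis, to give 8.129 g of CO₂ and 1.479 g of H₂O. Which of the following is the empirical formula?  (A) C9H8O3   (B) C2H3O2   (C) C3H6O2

mol C = 8.129 g CO₂ ÷ 44.009 g/mol = 0.18471 mol
mol H = 2 × 1.479 g H₂O ÷ 18.015 g/mol = 0.16420 mol
mass O = 3.369 − (2.2186 + 0.16551) = 0.98491 g → mol O = 0.98491 ÷ 15.999 = 0.061561 mol
Divide by the smallest (0.061561 mol): C 3.000, H 2.667, O 1.000
Multiplying each by 3 gives whole numbers: C 9.00, H 8.00, O 3.00

(A) C9H8O3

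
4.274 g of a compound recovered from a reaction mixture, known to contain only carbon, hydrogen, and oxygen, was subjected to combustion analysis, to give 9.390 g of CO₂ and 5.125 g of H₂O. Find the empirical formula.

mol C = 9.390 g CO₂ ÷ 44.009 g/mol = 0.21337 mol
mol H = 2 × 5.125 g H₂O ÷ 18.015 g/mol = 0.56897 mol
mass O = 4.274 − (2.5627 + 0.57352) = 1.1377 g → mol O = 1.1377 ÷ 15.999 = 0.071114 mol
Divide by the smallest (0.071114 mol): C 3.000, H 8.001, O 1.000

C3H8O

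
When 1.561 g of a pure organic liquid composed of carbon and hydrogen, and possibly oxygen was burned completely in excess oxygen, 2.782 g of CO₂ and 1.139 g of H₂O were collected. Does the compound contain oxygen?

mol C = 2.782 g CO₂ ÷ 44.009 g/mol = 0.063214 mol
mol H = 2 × 1.139 g H₂O ÷ 18.015 g/mol = 0.12645 mol
C and H account for only 0.88673 g of the 1.561 g sample; the remaining 0.67427 g must be oxygen.

yes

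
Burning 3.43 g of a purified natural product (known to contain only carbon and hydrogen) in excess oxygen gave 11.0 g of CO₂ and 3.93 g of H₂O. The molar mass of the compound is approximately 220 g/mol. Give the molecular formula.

C16H28

mol C = 11.0 g CO₂ ÷ 44.009 g/mol = 0.2499 mol
mol H = 2 × 3.93 g H₂O ÷ 18.015 g/mol = 0.4363 mol
Divide by the smallest (0.2499 mol): C 1.000, H 1.746
Multiplying each by 4 gives whole numbers: C 4.00, H 6.98
Empirical formula: C4H7
Empirical-formula mass = 55.10 g/mol; 220 ÷ 55.10 ≈ 4, so the molecular formula is C16H28.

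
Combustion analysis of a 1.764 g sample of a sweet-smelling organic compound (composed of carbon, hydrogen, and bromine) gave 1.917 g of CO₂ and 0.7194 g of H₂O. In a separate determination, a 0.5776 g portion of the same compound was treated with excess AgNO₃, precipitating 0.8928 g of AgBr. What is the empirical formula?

mol C = 1.917 g CO₂ ÷ 44.009 g/mol = 0.043559 mol
mol H = 2 × 0.7194 g H₂O ÷ 18.015 g/mol = 0.079867 mol
From the AgBr data: mol Br per gram of compound = (0.8928 ÷ 187.772) ÷ 0.5776 = 0.0082318 mol/g, so in the 1.764 g combustion sample mol Br = 0.014521 mol
Divide by the smallest (0.014521 mol): C 3.000, H 5.500, Br 1.000
Multiplying each by 2 gives whole numbers: C 6.00, H 11.00, Br 2.00

C6H11Br2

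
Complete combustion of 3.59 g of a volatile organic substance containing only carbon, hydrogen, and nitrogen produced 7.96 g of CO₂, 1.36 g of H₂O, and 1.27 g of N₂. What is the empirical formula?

C6H5N3

mol C = 7.96 g CO₂ ÷ 44.009 g/mol = 0.1809 mol
mol H = 2 × 1.36 g H₂O ÷ 18.015 g/mol = 0.1510 mol
mol N = 2 × 1.27 g N₂ ÷ 28.014 g/mol = 0.09067 mol
Divide by the smallest (0.09067 mol): C 1.995, H 1.665, N 1.000
Multiplying each by 3 gives whole numbers: C 5.98, H 5.00, N 3.00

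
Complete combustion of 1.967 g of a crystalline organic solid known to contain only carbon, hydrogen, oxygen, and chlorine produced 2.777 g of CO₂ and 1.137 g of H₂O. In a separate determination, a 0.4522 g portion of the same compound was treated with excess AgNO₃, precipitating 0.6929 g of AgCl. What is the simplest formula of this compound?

mol C = 2.777 g CO₂ ÷ 44.009 g/mol = 0.063101 mol
mol H = 2 × 1.137 g H₂O ÷ 18.015 g/mol = 0.12623 mol
From the AgCl data: mol Cl per gram of compound = (0.6929 ÷ 143.318) ÷ 0.4522 = 0.010692 mol/g, so in the 1.967 g combustion sample mol Cl = 0.021030 mol
mass O = 1.967 − (0.75790 + 0.12724 + 0.74552) = 0.33634 g → mol O = 0.33634 ÷ 15.999 = 0.021022 mol
Divide by the smallest (0.021022 mol): C 3.002, H 6.004, Cl 1.000, O 1.000

C3H6ClO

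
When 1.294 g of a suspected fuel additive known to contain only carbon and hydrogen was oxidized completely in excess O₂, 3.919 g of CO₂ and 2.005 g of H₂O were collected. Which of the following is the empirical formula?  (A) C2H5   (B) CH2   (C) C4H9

(A) C2H5

mol C = 3.919 g CO₂ ÷ 44.009 g/mol = 0.089050 mol
mol H = 2 × 2.005 g H₂O ÷ 18.015 g/mol = 0.22259 mol
Divide by the smallest (0.089050 mol): C 1.000, H 2.500
Multiplying each by 2 gives whole numbers: C 2.00, H 5.00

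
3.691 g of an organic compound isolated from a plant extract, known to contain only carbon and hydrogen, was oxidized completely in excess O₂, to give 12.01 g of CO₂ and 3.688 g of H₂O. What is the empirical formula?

mol C = 12.01 g CO₂ ÷ 44.009 g/mol = 0.27290 mol
mol H = 2 × 3.688 g H₂O ÷ 18.015 g/mol = 0.40944 mol
Divide by the smallest (0.27290 mol): C 1.000, H 1.500
Multiplying each by 2 gives whole numbers: C 2.00, H 3.00

C2H3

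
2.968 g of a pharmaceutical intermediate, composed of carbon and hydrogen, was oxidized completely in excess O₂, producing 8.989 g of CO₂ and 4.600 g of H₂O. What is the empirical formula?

mol C = 8.989 g CO₂ ÷ 44.009 g/mol = 0.20425 mol
mol H = 2 × 4.600 g H₂O ÷ 18.015 g/mol = 0.51069 mol
Divide by the smallest (0.20425 mol): C 1.000, H 2.500
Multiplying each by 2 gives whole numbers: C 2.00, H 5.00

C2H5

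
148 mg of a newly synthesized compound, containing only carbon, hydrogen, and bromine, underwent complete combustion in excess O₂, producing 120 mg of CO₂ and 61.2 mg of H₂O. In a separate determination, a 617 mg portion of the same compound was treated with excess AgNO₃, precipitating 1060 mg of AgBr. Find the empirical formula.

C2H5Br

mol C = 0.120 g CO₂ ÷ 44.009 g/mol = 0.002727 mol
mol H = 2 × 0.0612 g H₂O ÷ 18.015 g/mol = 0.006794 mol
From the AgBr data: mol Br per gram of compound = (1.06 ÷ 187.772) ÷ 0.617 = 0.009149 mol/g, so in the 0.148 g combustion sample mol Br = 0.001354 mol
Divide by the smallest (0.001354 mol): C 2.014, H 5.018, Br 1.000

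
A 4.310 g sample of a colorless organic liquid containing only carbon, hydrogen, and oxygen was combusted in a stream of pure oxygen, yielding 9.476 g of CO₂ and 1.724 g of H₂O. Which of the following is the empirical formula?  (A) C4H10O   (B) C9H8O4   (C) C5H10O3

mol C = 9.476 g CO₂ ÷ 44.009 g/mol = 0.21532 mol
mol H = 2 × 1.724 g H₂O ÷ 18.015 g/mol = 0.19140 mol
mass O = 4.310 − (2.5862 + 0.19293) = 1.5309 g → mol O = 1.5309 ÷ 15.999 = 0.095685 mol
Divide by the smallest (0.095685 mol): C 2.250, H 2.000, O 1.000
Multiplying each by 4 gives whole numbers: C 9.00, H 8.00, O 4.00

(B) C9H8O4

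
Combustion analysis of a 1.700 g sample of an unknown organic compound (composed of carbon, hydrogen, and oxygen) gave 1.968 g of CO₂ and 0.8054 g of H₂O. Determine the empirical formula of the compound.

C2H4O3

mol C = 1.968 g CO₂ ÷ 44.009 g/mol = 0.044718 mol
mol H = 2 × 0.8054 g H₂O ÷ 18.015 g/mol = 0.089414 mol
mass O = 1.700 − (0.53711 + 0.090130) = 1.0728 g → mol O = 1.0728 ÷ 15.999 = 0.067052 mol
Divide by the smallest (0.044718 mol): C 1.000, H 2.000, O 1.499
Multiplying each by 2 gives whole numbers: C 2.00, H 4.00, O 3.00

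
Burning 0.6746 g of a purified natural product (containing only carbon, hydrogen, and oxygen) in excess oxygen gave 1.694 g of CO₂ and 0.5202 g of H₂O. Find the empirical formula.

mol C = 1.694 g CO₂ ÷ 44.009 g/mol = 0.038492 mol
mol H = 2 × 0.5202 g H₂O ÷ 18.015 g/mol = 0.057752 mol
mass O = 0.6746 − (0.46233 + 0.058214) = 0.15406 g → mol O = 0.15406 ÷ 15.999 = 0.0096292 mol
Divide by the smallest (0.0096292 mol): C 3.997, H 5.998, O 1.000

C4H6O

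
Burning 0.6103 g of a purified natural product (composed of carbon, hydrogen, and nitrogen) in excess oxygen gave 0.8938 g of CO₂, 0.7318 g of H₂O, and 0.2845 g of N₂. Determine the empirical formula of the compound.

mol C = 0.8938 g CO₂ ÷ 44.009 g/mol = 0.020309 mol
mol H = 2 × 0.7318 g H₂O ÷ 18.015 g/mol = 0.081243 mol
mol N = 2 × 0.2845 g N₂ ÷ 28.014 g/mol = 0.020311 mol
Divide by the smallest (0.020309 mol): C 1.000, H 4.000, N 1.000

CH4N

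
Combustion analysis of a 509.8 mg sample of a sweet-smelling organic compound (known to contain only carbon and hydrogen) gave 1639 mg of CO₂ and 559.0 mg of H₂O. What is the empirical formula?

C3H5

mol C = 1.639 g CO₂ ÷ 44.009 g/mol = 0.037242 mol
mol H = 2 × 0.5590 g H₂O ÷ 18.015 g/mol = 0.062059 mol
Divide by the smallest (0.037242 mol): C 1.000, H 1.666
Multiplying each by 3 gives whole numbers: C 3.00, H 5.00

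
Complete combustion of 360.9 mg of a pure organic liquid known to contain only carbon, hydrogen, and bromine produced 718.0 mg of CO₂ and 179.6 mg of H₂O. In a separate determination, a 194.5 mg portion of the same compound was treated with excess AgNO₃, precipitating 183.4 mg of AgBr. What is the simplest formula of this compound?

mol C = 0.7180 g CO₂ ÷ 44.009 g/mol = 0.016315 mol
mol H = 2 × 0.1796 g H₂O ÷ 18.015 g/mol = 0.019939 mol
From the AgBr data: mol Br per gram of compound = (0.1834 ÷ 187.772) ÷ 0.1945 = 0.0050217 mol/g, so in the 0.3609 g combustion sample mol Br = 0.0018123 mol
Divide by the smallest (0.0018123 mol): C 9.002, H 11.002, Br 1.000

C9H11Br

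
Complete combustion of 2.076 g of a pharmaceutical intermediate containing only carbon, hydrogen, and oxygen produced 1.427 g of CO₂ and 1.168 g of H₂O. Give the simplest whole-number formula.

mol C = 1.427 g CO₂ ÷ 44.009 g/mol = 0.032425 mol
mol H = 2 × 1.168 g H₂O ÷ 18.015 g/mol = 0.12967 mol
mass O = 2.076 − (0.38946 + 0.13071) = 1.5558 g → mol O = 1.5558 ÷ 15.999 = 0.097246 mol
Divide by the smallest (0.032425 mol): C 1.000, H 3.999, O 2.999

CH4O3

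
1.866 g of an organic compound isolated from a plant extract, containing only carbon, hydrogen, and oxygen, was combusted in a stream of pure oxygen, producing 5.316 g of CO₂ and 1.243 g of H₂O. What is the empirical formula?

mol C = 5.316 g CO₂ ÷ 44.009 g/mol = 0.12079 mol
mol H = 2 × 1.243 g H₂O ÷ 18.015 g/mol = 0.13800 mol
mass O = 1.866 − (1.4509 + 0.13910) = 0.27605 g → mol O = 0.27605 ÷ 15.999 = 0.017254 mol
Divide by the smallest (0.017254 mol): C 7.001, H 7.998, O 1.000

C7H8O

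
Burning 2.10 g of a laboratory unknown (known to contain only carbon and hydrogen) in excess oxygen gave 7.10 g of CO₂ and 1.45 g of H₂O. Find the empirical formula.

mol C = 7.10 g CO₂ ÷ 44.009 g/mol = 0.1613 mol
mol H = 2 × 1.45 g H₂O ÷ 18.015 g/mol = 0.1610 mol
Divide by the smallest (0.1610 mol): C 1.002, H 1.000

CH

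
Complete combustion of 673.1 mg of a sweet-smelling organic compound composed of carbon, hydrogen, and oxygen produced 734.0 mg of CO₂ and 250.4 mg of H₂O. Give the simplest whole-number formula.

mol C = 0.7340 g CO₂ ÷ 44.009 g/mol = 0.016678 mol
mol H = 2 × 0.2504 g H₂O ÷ 18.015 g/mol = 0.027799 mol
mass O = 0.6731 − (0.20032 + 0.028021) = 0.44475 g → mol O = 0.44475 ÷ 15.999 = 0.027799 mol
Divide by the smallest (0.016678 mol): C 1.000, H 1.667, O 1.667
Multiplying each by 3 gives whole numbers: C 3.00, H 5.00, O 5.00

C3H5O5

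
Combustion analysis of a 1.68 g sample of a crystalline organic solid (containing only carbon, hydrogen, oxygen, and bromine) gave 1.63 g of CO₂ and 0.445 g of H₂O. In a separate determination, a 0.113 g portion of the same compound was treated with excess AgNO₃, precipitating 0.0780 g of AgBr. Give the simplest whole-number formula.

mol C = 1.63 g CO₂ ÷ 44.009 g/mol = 0.03704 mol
mol H = 2 × 0.445 g H₂O ÷ 18.015 g/mol = 0.04940 mol
From the AgBr data: mol Br per gram of compound = (0.0780 ÷ 187.772) ÷ 0.113 = 0.003676 mol/g, so in the 1.68 g combustion sample mol Br = 0.006176 mol
mass O = 1.68 − (0.4449 + 0.04980 + 0.4935) = 0.6919 g → mol O = 0.6919 ÷ 15.999 = 0.04324 mol
Divide by the smallest (0.006176 mol): C 5.997, H 7.999, Br 1.000, O 7.002

C6H8BrO7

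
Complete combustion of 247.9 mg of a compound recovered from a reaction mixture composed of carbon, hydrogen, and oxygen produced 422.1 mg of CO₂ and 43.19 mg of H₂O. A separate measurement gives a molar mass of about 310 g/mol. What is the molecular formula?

C12H6O10

mol C = 0.4221 g CO₂ ÷ 44.009 g/mol = 0.0095912 mol
mol H = 2 × 0.04319 g H₂O ÷ 18.015 g/mol = 0.0047949 mol
mass O = 0.2479 − (0.11520 + 0.0048333) = 0.12787 g → mol O = 0.12787 ÷ 15.999 = 0.0079922 mol
Divide by the smallest (0.0047949 mol): C 2.000, H 1.000, O 1.667
Multiplying each by 3 gives whole numbers: C 6.00, H 3.00, O 5.00
Empirical formula: C6H3O5
Empirical-formula mass = 155.09 g/mol; 310 ÷ 155.09 ≈ 2, so the molecular formula is C12H6O10.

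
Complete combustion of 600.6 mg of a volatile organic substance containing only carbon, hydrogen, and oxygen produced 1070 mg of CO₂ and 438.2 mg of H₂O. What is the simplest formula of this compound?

mol C = 1.070 g CO₂ ÷ 44.009 g/mol = 0.024313 mol
mol H = 2 × 0.4382 g H₂O ÷ 18.015 g/mol = 0.048648 mol
mass O = 0.6006 − (0.29203 + 0.049038) = 0.25954 g → mol O = 0.25954 ÷ 15.999 = 0.016222 mol
Divide by the smallest (0.016222 mol): C 1.499, H 2.999, O 1.000
Multiplying each by 2 gives whole numbers: C 3.00, H 6.00, O 2.00

C3H6O2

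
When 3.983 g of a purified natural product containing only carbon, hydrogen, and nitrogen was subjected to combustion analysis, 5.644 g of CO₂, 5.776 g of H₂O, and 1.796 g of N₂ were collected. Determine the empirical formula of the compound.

mol C = 5.644 g CO₂ ÷ 44.009 g/mol = 0.12825 mol
mol H = 2 × 5.776 g H₂O ÷ 18.015 g/mol = 0.64124 mol
mol N = 2 × 1.796 g N₂ ÷ 28.014 g/mol = 0.12822 mol
Divide by the smallest (0.12822 mol): C 1.000, H 5.001, N 1.000

CH5N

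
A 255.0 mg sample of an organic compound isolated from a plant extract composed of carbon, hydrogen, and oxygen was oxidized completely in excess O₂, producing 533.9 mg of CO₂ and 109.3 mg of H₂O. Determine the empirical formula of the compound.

C2H2O

mol C = 0.5339 g CO₂ ÷ 44.009 g/mol = 0.012132 mol
mol H = 2 × 0.1093 g H₂O ÷ 18.015 g/mol = 0.012134 mol
mass O = 0.2550 − (0.14571 + 0.012231) = 0.097056 g → mol O = 0.097056 ÷ 15.999 = 0.0060664 mol
Divide by the smallest (0.0060664 mol): C 2.000, H 2.000, O 1.000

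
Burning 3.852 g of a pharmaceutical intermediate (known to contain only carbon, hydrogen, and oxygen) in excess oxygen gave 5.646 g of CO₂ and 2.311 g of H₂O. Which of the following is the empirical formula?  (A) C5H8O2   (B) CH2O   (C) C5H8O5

(B) CH2O

mol C = 5.646 g CO₂ ÷ 44.009 g/mol = 0.12829 mol
mol H = 2 × 2.311 g H₂O ÷ 18.015 g/mol = 0.25656 mol
mass O = 3.852 − (1.5409 + 0.25862) = 2.0525 g → mol O = 2.0525 ÷ 15.999 = 0.12829 mol
Divide by the smallest (0.12829 mol): C 1.000, H 2.000, O 1.000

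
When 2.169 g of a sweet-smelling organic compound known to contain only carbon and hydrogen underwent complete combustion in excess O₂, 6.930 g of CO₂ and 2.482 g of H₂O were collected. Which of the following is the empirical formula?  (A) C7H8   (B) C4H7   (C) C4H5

(B) C4H7

mol C = 6.930 g CO₂ ÷ 44.009 g/mol = 0.15747 mol
mol H = 2 × 2.482 g H₂O ÷ 18.015 g/mol = 0.27555 mol
Divide by the smallest (0.15747 mol): C 1.000, H 1.750
Multiplying each by 4 gives whole numbers: C 4.00, H 7.00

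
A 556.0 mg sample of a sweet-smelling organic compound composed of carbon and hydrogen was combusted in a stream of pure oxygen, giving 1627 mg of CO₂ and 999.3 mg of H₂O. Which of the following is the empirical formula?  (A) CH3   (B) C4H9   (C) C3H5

(A) CH3

mol C = 1.627 g CO₂ ÷ 44.009 g/mol = 0.036970 mol
mol H = 2 × 0.9993 g H₂O ÷ 18.015 g/mol = 0.11094 mol
Divide by the smallest (0.036970 mol): C 1.000, H 3.001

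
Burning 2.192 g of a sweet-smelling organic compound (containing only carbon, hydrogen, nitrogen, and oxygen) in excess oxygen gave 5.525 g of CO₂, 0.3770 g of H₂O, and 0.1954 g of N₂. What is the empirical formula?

C9H3NO2

mol C = 5.525 g CO₂ ÷ 44.009 g/mol = 0.12554 mol
mol H = 2 × 0.3770 g H₂O ÷ 18.015 g/mol = 0.041854 mol
mol N = 2 × 0.1954 g N₂ ÷ 28.014 g/mol = 0.013950 mol
mass O = 2.192 − (1.5079 + 0.042189 + 0.19540) = 0.44652 g → mol O = 0.44652 ÷ 15.999 = 0.027909 mol
Divide by the smallest (0.013950 mol): C 8.999, H 3.000, N 1.000, O 2.001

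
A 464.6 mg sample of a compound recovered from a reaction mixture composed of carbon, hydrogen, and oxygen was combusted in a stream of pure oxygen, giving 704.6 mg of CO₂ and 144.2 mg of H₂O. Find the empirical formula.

CHO

mol C = 0.7046 g CO₂ ÷ 44.009 g/mol = 0.016010 mol
mol H = 2 × 0.1442 g H₂O ÷ 18.015 g/mol = 0.016009 mol
mass O = 0.4646 − (0.19230 + 0.016137) = 0.25616 g → mol O = 0.25616 ÷ 15.999 = 0.016011 mol
Divide by the smallest (0.016009 mol): C 1.000, H 1.000, O 1.000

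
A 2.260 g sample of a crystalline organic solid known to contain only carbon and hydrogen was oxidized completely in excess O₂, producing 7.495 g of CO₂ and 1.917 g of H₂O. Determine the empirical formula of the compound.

C4H5

mol C = 7.495 g CO₂ ÷ 44.009 g/mol = 0.17031 mol
mol H = 2 × 1.917 g H₂O ÷ 18.015 g/mol = 0.21282 mol
Divide by the smallest (0.17031 mol): C 1.000, H 1.250
Multiplying each by 4 gives whole numbers: C 4.00, H 5.00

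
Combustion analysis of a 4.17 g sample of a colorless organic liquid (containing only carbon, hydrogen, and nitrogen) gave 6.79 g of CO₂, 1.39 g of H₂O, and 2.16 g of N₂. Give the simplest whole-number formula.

mol C = 6.79 g CO₂ ÷ 44.009 g/mol = 0.1543 mol
mol H = 2 × 1.39 g H₂O ÷ 18.015 g/mol = 0.1543 mol
mol N = 2 × 2.16 g N₂ ÷ 28.014 g/mol = 0.1542 mol
Divide by the smallest (0.1542 mol): C 1.001, H 1.001, N 1.000

CHN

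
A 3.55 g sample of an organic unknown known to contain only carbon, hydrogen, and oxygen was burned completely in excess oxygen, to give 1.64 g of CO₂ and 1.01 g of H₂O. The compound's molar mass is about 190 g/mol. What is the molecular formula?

mol C = 1.64 g CO₂ ÷ 44.009 g/mol = 0.03727 mol
mol H = 2 × 1.01 g H₂O ÷ 18.015 g/mol = 0.1121 mol
mass O = 3.55 − (0.4476 + 0.1130) = 2.989 g → mol O = 2.989 ÷ 15.999 = 0.1868 mol
Divide by the smallest (0.03727 mol): C 1.000, H 3.009, O 5.014
Empirical formula: CH3O5
Empirical-formula mass = 95.03 g/mol; 190 ÷ 95.03 ≈ 2, so the molecular formula is C2H6O10.

C2H6O10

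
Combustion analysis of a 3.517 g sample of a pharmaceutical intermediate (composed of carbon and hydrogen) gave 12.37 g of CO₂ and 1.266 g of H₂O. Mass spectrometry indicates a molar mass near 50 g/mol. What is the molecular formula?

mol C = 12.37 g CO₂ ÷ 44.009 g/mol = 0.28108 mol
mol H = 2 × 1.266 g H₂O ÷ 18.015 g/mol = 0.14055 mol
Divide by the smallest (0.14055 mol): C 2.000, H 1.000
Empirical formula: C2H
Empirical-formula mass = 25.03 g/mol; 50 ÷ 25.03 ≈ 2, so the molecular formula is C4H2.

C4H2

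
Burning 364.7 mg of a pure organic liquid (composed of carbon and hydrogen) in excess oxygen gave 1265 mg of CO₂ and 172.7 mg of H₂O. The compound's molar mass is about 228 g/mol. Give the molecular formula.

C18H12

mol C = 1.265 g CO₂ ÷ 44.009 g/mol = 0.028744 mol
mol H = 2 × 0.1727 g H₂O ÷ 18.015 g/mol = 0.019173 mol
Divide by the smallest (0.019173 mol): C 1.499, H 1.000
Multiplying each by 2 gives whole numbers: C 3.00, H 2.00
Empirical formula: C3H2
Empirical-formula mass = 38.05 g/mol; 228 ÷ 38.05 ≈ 6, so the molecular formula is C18H12.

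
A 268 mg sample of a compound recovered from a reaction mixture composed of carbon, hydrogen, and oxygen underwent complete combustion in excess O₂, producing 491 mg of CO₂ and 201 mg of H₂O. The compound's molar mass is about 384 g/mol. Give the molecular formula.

C16H32O10

mol C = 0.491 g CO₂ ÷ 44.009 g/mol = 0.01116 mol
mol H = 2 × 0.201 g H₂O ÷ 18.015 g/mol = 0.02231 mol
mass O = 0.268 − (0.1340 + 0.02249) = 0.1115 g → mol O = 0.1115 ÷ 15.999 = 0.006969 mol
Divide by the smallest (0.006969 mol): C 1.601, H 3.202, O 1.000
Multiplying each by 5 gives whole numbers: C 8.00, H 16.01, O 5.00
Empirical formula: C8H16O5
Empirical-formula mass = 192.21 g/mol; 384 ÷ 192.21 ≈ 2, so the molecular formula is C16H32O10.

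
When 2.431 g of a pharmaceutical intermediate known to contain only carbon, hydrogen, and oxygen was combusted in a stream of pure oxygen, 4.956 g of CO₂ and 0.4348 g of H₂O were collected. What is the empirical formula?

C7H3O4

mol C = 4.956 g CO₂ ÷ 44.009 g/mol = 0.11261 mol
mol H = 2 × 0.4348 g H₂O ÷ 18.015 g/mol = 0.048271 mol
mass O = 2.431 − (1.3526 + 0.048657) = 1.0297 g → mol O = 1.0297 ÷ 15.999 = 0.064363 mol
Divide by the smallest (0.048271 mol): C 2.333, H 1.000, O 1.333
Multiplying each by 3 gives whole numbers: C 7.00, H 3.00, O 4.00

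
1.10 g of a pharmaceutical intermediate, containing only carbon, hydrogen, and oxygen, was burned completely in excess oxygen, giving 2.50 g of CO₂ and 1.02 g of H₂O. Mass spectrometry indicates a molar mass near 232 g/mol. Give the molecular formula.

C12H24O4

mol C = 2.50 g CO₂ ÷ 44.009 g/mol = 0.05681 mol
mol H = 2 × 1.02 g H₂O ÷ 18.015 g/mol = 0.1132 mol
mass O = 1.10 − (0.6823 + 0.1141) = 0.3036 g → mol O = 0.3036 ÷ 15.999 = 0.01897 mol
Divide by the smallest (0.01897 mol): C 2.994, H 5.968, O 1.000
Empirical formula: C3H6O
Empirical-formula mass = 58.08 g/mol; 232 ÷ 58.08 ≈ 4, so the molecular formula is C12H24O4.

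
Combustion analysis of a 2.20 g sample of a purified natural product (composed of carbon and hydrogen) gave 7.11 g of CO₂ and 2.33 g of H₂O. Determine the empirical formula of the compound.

mol C = 7.11 g CO₂ ÷ 44.009 g/mol = 0.1616 mol
mol H = 2 × 2.33 g H₂O ÷ 18.015 g/mol = 0.2587 mol
Divide by the smallest (0.1616 mol): C 1.000, H 1.601
Multiplying each by 5 gives whole numbers: C 5.00, H 8.01

C5H8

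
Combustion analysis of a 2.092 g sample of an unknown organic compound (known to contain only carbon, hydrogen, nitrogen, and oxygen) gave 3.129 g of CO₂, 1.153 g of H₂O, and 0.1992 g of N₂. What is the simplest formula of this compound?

mol C = 3.129 g CO₂ ÷ 44.009 g/mol = 0.071099 mol
mol H = 2 × 1.153 g H₂O ÷ 18.015 g/mol = 0.12800 mol
mol N = 2 × 0.1992 g N₂ ÷ 28.014 g/mol = 0.014221 mol
mass O = 2.092 − (0.85397 + 0.12903 + 0.19920) = 0.90980 g → mol O = 0.90980 ÷ 15.999 = 0.056866 mol
Divide by the smallest (0.014221 mol): C 4.999, H 9.001, N 1.000, O 3.999

C5H9NO4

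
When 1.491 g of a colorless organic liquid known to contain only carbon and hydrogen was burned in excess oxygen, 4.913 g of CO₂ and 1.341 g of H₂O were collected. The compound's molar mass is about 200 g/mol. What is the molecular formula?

mol C = 4.913 g CO₂ ÷ 44.009 g/mol = 0.11164 mol
mol H = 2 × 1.341 g H₂O ÷ 18.015 g/mol = 0.14888 mol
Divide by the smallest (0.11164 mol): C 1.000, H 1.334
Multiplying each by 3 gives whole numbers: C 3.00, H 4.00
Empirical formula: C3H4
Empirical-formula mass = 40.06 g/mol; 200 ÷ 40.06 ≈ 5, so the molecular formula is C15H20.

C15H20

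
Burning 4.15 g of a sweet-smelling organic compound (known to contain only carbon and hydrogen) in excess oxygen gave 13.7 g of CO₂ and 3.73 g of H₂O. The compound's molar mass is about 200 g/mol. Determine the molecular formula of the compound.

C15H20

mol C = 13.7 g CO₂ ÷ 44.009 g/mol = 0.3113 mol
mol H = 2 × 3.73 g H₂O ÷ 18.015 g/mol = 0.4141 mol
Divide by the smallest (0.3113 mol): C 1.000, H 1.330
Multiplying each by 3 gives whole numbers: C 3.00, H 3.99
Empirical formula: C3H4
Empirical-formula mass = 40.06 g/mol; 200 ÷ 40.06 ≈ 5, so the molecular formula is C15H20.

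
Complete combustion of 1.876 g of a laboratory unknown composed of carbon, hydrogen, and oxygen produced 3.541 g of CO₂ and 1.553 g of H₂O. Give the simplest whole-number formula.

C7H15O4

mol C = 3.541 g CO₂ ÷ 44.009 g/mol = 0.080461 mol
mol H = 2 × 1.553 g H₂O ÷ 18.015 g/mol = 0.17241 mol
mass O = 1.876 − (0.96641 + 0.17379) = 0.73579 g → mol O = 0.73579 ÷ 15.999 = 0.045990 mol
Divide by the smallest (0.045990 mol): C 1.750, H 3.749, O 1.000
Multiplying each by 4 gives whole numbers: C 7.00, H 15.00, O 4.00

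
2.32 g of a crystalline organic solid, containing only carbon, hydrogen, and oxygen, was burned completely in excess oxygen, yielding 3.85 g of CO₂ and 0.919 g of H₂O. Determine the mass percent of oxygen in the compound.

50.3%

mol C = 3.85 g CO₂ ÷ 44.009 g/mol = 0.08748 mol
mol H = 2 × 0.919 g H₂O ÷ 18.015 g/mol = 0.1020 mol
mass O = 2.32 − (1.051 + 0.1028) = 1.166 g → mol O = 1.166 ÷ 15.999 = 0.07291 mol
mass % O = 1.166 g ÷ 2.32 g × 100%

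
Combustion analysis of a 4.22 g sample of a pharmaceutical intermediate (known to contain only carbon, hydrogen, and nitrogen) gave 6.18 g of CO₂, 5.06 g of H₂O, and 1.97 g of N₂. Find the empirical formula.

mol C = 6.18 g CO₂ ÷ 44.009 g/mol = 0.1404 mol
mol H = 2 × 5.06 g H₂O ÷ 18.015 g/mol = 0.5618 mol
mol N = 2 × 1.97 g N₂ ÷ 28.014 g/mol = 0.1406 mol
Divide by the smallest (0.1404 mol): C 1.000, H 4.000, N 1.002

CH4N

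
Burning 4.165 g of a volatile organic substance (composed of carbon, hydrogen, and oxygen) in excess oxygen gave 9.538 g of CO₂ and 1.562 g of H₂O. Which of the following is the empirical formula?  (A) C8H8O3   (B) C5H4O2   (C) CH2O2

(B) C5H4O2

mol C = 9.538 g CO₂ ÷ 44.009 g/mol = 0.21673 mol
mol H = 2 × 1.562 g H₂O ÷ 18.015 g/mol = 0.17341 mol
mass O = 4.165 − (2.6031 + 0.17480) = 1.3871 g → mol O = 1.3871 ÷ 15.999 = 0.086698 mol
Divide by the smallest (0.086698 mol): C 2.500, H 2.000, O 1.000
Multiplying each by 2 gives whole numbers: C 5.00, H 4.00, O 2.00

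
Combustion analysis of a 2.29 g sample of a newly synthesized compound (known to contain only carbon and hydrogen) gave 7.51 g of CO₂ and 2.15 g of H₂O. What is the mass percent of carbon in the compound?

89.5%

mol C = 7.51 g CO₂ ÷ 44.009 g/mol = 0.1706 mol
mol H = 2 × 2.15 g H₂O ÷ 18.015 g/mol = 0.2387 mol
mass % C = 2.050 g ÷ 2.29 g × 100%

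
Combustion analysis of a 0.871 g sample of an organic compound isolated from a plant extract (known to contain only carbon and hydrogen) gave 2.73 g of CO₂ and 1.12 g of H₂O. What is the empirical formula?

CH2

mol C = 2.73 g CO₂ ÷ 44.009 g/mol = 0.06203 mol
mol H = 2 × 1.12 g H₂O ÷ 18.015 g/mol = 0.1243 mol
Divide by the smallest (0.06203 mol): C 1.000, H 2.004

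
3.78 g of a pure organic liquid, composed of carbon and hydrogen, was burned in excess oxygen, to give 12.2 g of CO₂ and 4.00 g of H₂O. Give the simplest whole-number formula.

C5H8

mol C = 12.2 g CO₂ ÷ 44.009 g/mol = 0.2772 mol
mol H = 2 × 4.00 g H₂O ÷ 18.015 g/mol = 0.4441 mol
Divide by the smallest (0.2772 mol): C 1.000, H 1.602
Multiplying each by 5 gives whole numbers: C 5.00, H 8.01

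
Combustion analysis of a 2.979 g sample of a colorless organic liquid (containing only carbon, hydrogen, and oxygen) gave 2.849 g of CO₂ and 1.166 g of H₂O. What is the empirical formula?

mol C = 2.849 g CO₂ ÷ 44.009 g/mol = 0.064737 mol
mol H = 2 × 1.166 g H₂O ÷ 18.015 g/mol = 0.12945 mol
mass O = 2.979 − (0.77755 + 0.13048) = 2.0710 g → mol O = 2.0710 ÷ 15.999 = 0.12944 mol
Divide by the smallest (0.064737 mol): C 1.000, H 2.000, O 2.000

CH2O2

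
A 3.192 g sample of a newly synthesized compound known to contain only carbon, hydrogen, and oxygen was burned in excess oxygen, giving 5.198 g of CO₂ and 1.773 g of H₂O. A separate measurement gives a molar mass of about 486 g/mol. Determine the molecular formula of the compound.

mol C = 5.198 g CO₂ ÷ 44.009 g/mol = 0.11811 mol
mol H = 2 × 1.773 g H₂O ÷ 18.015 g/mol = 0.19684 mol
mass O = 3.192 − (1.4186 + 0.19841) = 1.5749 g → mol O = 1.5749 ÷ 15.999 = 0.098440 mol
Divide by the smallest (0.098440 mol): C 1.200, H 2.000, O 1.000
Multiplying each by 5 gives whole numbers: C 6.00, H 10.00, O 5.00
Empirical formula: C6H10O5
Empirical-formula mass = 162.14 g/mol; 486 ÷ 162.14 ≈ 3, so the molecular formula is C18H30O15.

C18H30O15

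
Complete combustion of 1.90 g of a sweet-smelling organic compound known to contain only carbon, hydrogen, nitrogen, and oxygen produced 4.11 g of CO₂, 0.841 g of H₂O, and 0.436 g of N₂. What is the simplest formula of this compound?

C6H6N2O

mol C = 4.11 g CO₂ ÷ 44.009 g/mol = 0.09339 mol
mol H = 2 × 0.841 g H₂O ÷ 18.015 g/mol = 0.09337 mol
mol N = 2 × 0.436 g N₂ ÷ 28.014 g/mol = 0.03113 mol
mass O = 1.90 − (1.122 + 0.09411 + 0.4360) = 0.2482 g → mol O = 0.2482 ÷ 15.999 = 0.01551 mol
Divide by the smallest (0.01551 mol): C 6.020, H 6.019, N 2.007, O 1.000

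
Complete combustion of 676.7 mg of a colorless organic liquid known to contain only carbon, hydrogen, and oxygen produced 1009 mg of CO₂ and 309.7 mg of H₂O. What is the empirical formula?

mol C = 1.009 g CO₂ ÷ 44.009 g/mol = 0.022927 mol
mol H = 2 × 0.3097 g H₂O ÷ 18.015 g/mol = 0.034382 mol
mass O = 0.6767 − (0.27538 + 0.034658) = 0.36666 g → mol O = 0.36666 ÷ 15.999 = 0.022918 mol
Divide by the smallest (0.022918 mol): C 1.000, H 1.500, O 1.000
Multiplying each by 2 gives whole numbers: C 2.00, H 3.00, O 2.00

C2H3O2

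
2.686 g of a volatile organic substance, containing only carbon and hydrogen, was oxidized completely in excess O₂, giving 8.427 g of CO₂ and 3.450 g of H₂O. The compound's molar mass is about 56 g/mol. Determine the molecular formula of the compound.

C4H8

mol C = 8.427 g CO₂ ÷ 44.009 g/mol = 0.19148 mol
mol H = 2 × 3.450 g H₂O ÷ 18.015 g/mol = 0.38301 mol
Divide by the smallest (0.19148 mol): C 1.000, H 2.000
Empirical formula: CH2
Empirical-formula mass = 14.03 g/mol; 56 ÷ 14.03 ≈ 4, so the molecular formula is C4H8.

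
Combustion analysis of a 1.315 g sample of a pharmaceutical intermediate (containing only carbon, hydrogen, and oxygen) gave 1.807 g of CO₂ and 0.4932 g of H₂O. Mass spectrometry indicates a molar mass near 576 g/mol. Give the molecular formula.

C18H24O21

mol C = 1.807 g CO₂ ÷ 44.009 g/mol = 0.041060 mol
mol H = 2 × 0.4932 g H₂O ÷ 18.015 g/mol = 0.054754 mol
mass O = 1.315 − (0.49317 + 0.055192) = 0.76664 g → mol O = 0.76664 ÷ 15.999 = 0.047918 mol
Divide by the smallest (0.041060 mol): C 1.000, H 1.334, O 1.167
Multiplying each by 6 gives whole numbers: C 6.00, H 8.00, O 7.00
Empirical formula: C6H8O7
Empirical-formula mass = 192.12 g/mol; 576 ÷ 192.12 ≈ 3, so the molecular formula is C18H24O21.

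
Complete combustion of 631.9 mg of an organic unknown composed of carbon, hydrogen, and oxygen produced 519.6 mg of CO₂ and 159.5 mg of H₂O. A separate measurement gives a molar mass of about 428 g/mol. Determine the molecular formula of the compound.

mol C = 0.5196 g CO₂ ÷ 44.009 g/mol = 0.011807 mol
mol H = 2 × 0.1595 g H₂O ÷ 18.015 g/mol = 0.017707 mol
mass O = 0.6319 − (0.14181 + 0.017849) = 0.47224 g → mol O = 0.47224 ÷ 15.999 = 0.029517 mol
Divide by the smallest (0.011807 mol): C 1.000, H 1.500, O 2.500
Multiplying each by 2 gives whole numbers: C 2.00, H 3.00, O 5.00
Empirical formula: C2H3O5
Empirical-formula mass = 107.04 g/mol; 428 ÷ 107.04 ≈ 4, so the molecular formula is C8H12O20.

C8H12O20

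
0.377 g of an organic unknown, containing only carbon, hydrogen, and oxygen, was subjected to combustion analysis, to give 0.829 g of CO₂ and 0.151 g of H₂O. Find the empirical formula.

C9H8O4

mol C = 0.829 g CO₂ ÷ 44.009 g/mol = 0.01884 mol
mol H = 2 × 0.151 g H₂O ÷ 18.015 g/mol = 0.01676 mol
mass O = 0.377 − (0.2263 + 0.01690) = 0.1339 g → mol O = 0.1339 ÷ 15.999 = 0.008366 mol
Divide by the smallest (0.008366 mol): C 2.252, H 2.004, O 1.000
Multiplying each by 4 gives whole numbers: C 9.01, H 8.02, O 4.00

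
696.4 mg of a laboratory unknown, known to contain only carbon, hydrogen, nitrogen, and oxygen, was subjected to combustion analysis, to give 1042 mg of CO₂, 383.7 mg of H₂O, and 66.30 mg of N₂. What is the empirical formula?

mol C = 1.042 g CO₂ ÷ 44.009 g/mol = 0.023677 mol
mol H = 2 × 0.3837 g H₂O ÷ 18.015 g/mol = 0.042598 mol
mol N = 2 × 0.06630 g N₂ ÷ 28.014 g/mol = 0.0047333 mol
mass O = 0.6964 − (0.28438 + 0.042939 + 0.066300) = 0.30278 g → mol O = 0.30278 ÷ 15.999 = 0.018925 mol
Divide by the smallest (0.0047333 mol): C 5.002, H 9.000, N 1.000, O 3.998

C5H9NO4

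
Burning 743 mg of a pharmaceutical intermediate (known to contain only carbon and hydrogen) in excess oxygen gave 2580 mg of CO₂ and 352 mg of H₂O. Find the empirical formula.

C3H2

mol C = 2.58 g CO₂ ÷ 44.009 g/mol = 0.05862 mol
mol H = 2 × 0.352 g H₂O ÷ 18.015 g/mol = 0.03908 mol
Divide by the smallest (0.03908 mol): C 1.500, H 1.000
Multiplying each by 2 gives whole numbers: C 3.00, H 2.00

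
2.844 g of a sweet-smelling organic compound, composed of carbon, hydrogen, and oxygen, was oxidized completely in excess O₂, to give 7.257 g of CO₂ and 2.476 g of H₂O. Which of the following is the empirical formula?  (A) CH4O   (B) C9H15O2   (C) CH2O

(B) C9H15O2

mol C = 7.257 g CO₂ ÷ 44.009 g/mol = 0.16490 mol
mol H = 2 × 2.476 g H₂O ÷ 18.015 g/mol = 0.27488 mol
mass O = 2.844 − (1.9806 + 0.27708) = 0.58633 g → mol O = 0.58633 ÷ 15.999 = 0.036648 mol
Divide by the smallest (0.036648 mol): C 4.500, H 7.501, O 1.000
Multiplying each by 2 gives whole numbers: C 9.00, H 15.00, O 2.00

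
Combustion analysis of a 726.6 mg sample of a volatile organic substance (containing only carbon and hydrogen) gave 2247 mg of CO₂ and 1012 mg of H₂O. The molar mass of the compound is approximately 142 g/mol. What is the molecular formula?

mol C = 2.247 g CO₂ ÷ 44.009 g/mol = 0.051058 mol
mol H = 2 × 1.012 g H₂O ÷ 18.015 g/mol = 0.11235 mol
Divide by the smallest (0.051058 mol): C 1.000, H 2.200
Multiplying each by 5 gives whole numbers: C 5.00, H 11.00
Empirical formula: C5H11
Empirical-formula mass = 71.14 g/mol; 142 ÷ 71.14 ≈ 2, so the molecular formula is C10H22.

C10H22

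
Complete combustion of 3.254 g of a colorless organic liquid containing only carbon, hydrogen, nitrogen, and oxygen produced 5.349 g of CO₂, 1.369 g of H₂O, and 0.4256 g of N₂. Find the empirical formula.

mol C = 5.349 g CO₂ ÷ 44.009 g/mol = 0.12154 mol
mol H = 2 × 1.369 g H₂O ÷ 18.015 g/mol = 0.15198 mol
mol N = 2 × 0.4256 g N₂ ÷ 28.014 g/mol = 0.030385 mol
mass O = 3.254 − (1.4599 + 0.15320 + 0.42560) = 1.2153 g → mol O = 1.2153 ÷ 15.999 = 0.075964 mol
Divide by the smallest (0.030385 mol): C 4.000, H 5.002, N 1.000, O 2.500
Multiplying each by 2 gives whole numbers: C 8.00, H 10.00, N 2.00, O 5.00

C8H10N2O5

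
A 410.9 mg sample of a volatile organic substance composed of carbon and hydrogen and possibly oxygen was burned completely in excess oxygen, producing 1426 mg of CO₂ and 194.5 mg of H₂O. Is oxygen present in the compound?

no

mol C = 1.426 g CO₂ ÷ 44.009 g/mol = 0.032402 mol
mol H = 2 × 0.1945 g H₂O ÷ 18.015 g/mol = 0.021593 mol
C and H together account for 0.41095 g — essentially the entire 0.4109 g sample — so the compound contains no oxygen.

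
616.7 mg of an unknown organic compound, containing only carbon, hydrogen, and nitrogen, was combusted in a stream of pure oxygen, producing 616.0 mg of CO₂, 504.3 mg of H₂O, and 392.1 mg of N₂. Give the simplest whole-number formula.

mol C = 0.6160 g CO₂ ÷ 44.009 g/mol = 0.013997 mol
mol H = 2 × 0.5043 g H₂O ÷ 18.015 g/mol = 0.055987 mol
mol N = 2 × 0.3921 g N₂ ÷ 28.014 g/mol = 0.027993 mol
Divide by the smallest (0.013997 mol): C 1.000, H 4.000, N 2.000

CH4N2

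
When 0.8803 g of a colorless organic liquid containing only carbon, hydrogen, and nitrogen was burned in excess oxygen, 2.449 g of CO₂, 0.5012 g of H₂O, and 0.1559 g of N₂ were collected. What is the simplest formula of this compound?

mol C = 2.449 g CO₂ ÷ 44.009 g/mol = 0.055648 mol
mol H = 2 × 0.5012 g H₂O ÷ 18.015 g/mol = 0.055643 mol
mol N = 2 × 0.1559 g N₂ ÷ 28.014 g/mol = 0.011130 mol
Divide by the smallest (0.011130 mol): C 5.000, H 4.999, N 1.000

C5H5N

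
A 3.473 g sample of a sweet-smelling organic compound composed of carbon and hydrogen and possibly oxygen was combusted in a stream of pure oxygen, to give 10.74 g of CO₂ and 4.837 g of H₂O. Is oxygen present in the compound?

no

mol C = 10.74 g CO₂ ÷ 44.009 g/mol = 0.24404 mol
mol H = 2 × 4.837 g H₂O ÷ 18.015 g/mol = 0.53700 mol
C and H together account for 3.4725 g — essentially the entire 3.473 g sample — so the compound contains no oxygen.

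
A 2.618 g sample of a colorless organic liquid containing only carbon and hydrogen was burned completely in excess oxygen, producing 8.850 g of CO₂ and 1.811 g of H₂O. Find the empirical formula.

CH

mol C = 8.850 g CO₂ ÷ 44.009 g/mol = 0.20110 mol
mol H = 2 × 1.811 g H₂O ÷ 18.015 g/mol = 0.20105 mol
Divide by the smallest (0.20105 mol): C 1.000, H 1.000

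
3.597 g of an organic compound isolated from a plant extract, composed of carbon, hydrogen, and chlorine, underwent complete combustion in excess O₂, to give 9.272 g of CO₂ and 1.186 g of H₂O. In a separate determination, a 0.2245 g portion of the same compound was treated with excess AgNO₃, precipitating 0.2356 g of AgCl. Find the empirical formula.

mol C = 9.272 g CO₂ ÷ 44.009 g/mol = 0.21068 mol
mol H = 2 × 1.186 g H₂O ÷ 18.015 g/mol = 0.13167 mol
From the AgCl data: mol Cl per gram of compound = (0.2356 ÷ 143.318) ÷ 0.2245 = 0.0073225 mol/g, so in the 3.597 g combustion sample mol Cl = 0.026339 mol
Divide by the smallest (0.026339 mol): C 7.999, H 4.999, Cl 1.000

C8H5Cl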